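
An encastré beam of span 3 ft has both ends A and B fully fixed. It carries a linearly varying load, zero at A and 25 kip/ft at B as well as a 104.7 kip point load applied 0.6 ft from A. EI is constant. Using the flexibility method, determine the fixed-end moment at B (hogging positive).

Release both end moments; the primary structure is a simply-supported span AB with redundants M_A and M_B.
On the primary (simply-supported) span, the end slopes from the loading are:
  at A: triangular load, peak 25: 7w₀L³/(360EI) = 13.12/EI
  at B: triangular load, peak 25: w₀L³/(45EI) = 15/EI
  at A: point load 104.7 at a = 0.6: Pab(L + b)/(6LEI) = 45.23/EI
  at B: point load 104.7 at a = 0.6: Pab(L + a)/(6LEI) = 30.15/EI
  θ_A0 = 58.36/EI,  θ_B0 = 45.15/EI
Flexibility coefficients: a unit moment at one end gives L/(3EI) there and L/(6EI) at the far end, so f₁₁ = f₂₂ = 1/EI and f₁₂ = f₂₁ = 0.5/EI.
Compatibility — zero rotation at each built-in end:
  1 M_A + 0.5 M_B = 58.36
  0.5 M_A + 1 M_B = 45.15
Solving the pair gives M_A = 47.7 kip·ft and M_B = 21.3 kip·ft (hogging).

M_B = 21.3 kip·ft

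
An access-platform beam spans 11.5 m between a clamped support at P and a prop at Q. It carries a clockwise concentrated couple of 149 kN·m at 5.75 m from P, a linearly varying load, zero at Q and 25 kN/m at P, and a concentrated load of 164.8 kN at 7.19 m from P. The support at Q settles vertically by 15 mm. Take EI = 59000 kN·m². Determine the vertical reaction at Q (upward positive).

Choose R_Q as the redundant. The primary structure is the cantilever fixed at P.
Free-end deflection of the primary structure under the applied loading (downward +):
  clockwise couple 149 at a = 5.75: M₀a(2L − a)/(2EI) = 7389/EI
  triangular load, peak 25 at the fixed end: w₀L⁴/(30EI) = 14575/EI
  point load 164.8 at a = 7.19: Pa²(3L − a)/(6EI) = 38778/EI
  δ_0 = 60743/EI
Tip deflection under a unit load at Q: L³/(3EI) = 507/EI.
With EI = 59000 kN·m²: δ_0 = 1.0295 m and δ_{QQ} = 0.008593 m/kN.
Compatibility — the beam at Q must follow the support down by 0.015 m: δ_0 − R_Q·δ_{QQ} = 0.015, so R_Q = (1.0295 − 0.015)/0.008593 = 118.1 kN.

R_Q = 118.1 kN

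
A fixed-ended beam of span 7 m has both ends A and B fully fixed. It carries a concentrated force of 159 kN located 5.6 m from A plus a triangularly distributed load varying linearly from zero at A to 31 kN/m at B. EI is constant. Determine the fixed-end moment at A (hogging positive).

Release both end moments; the primary structure is a simply-supported span AB with redundants M_A and M_B.
Simple-span end rotations at A and B under the given loads:
  at A: point load 159 at a = 5.6: Pab(L + b)/(6LEI) = 249.3/EI
  at B: point load 159 at a = 5.6: Pab(L + a)/(6LEI) = 374/EI
  at A: triangular load, peak 31: 7w₀L³/(360EI) = 206.8/EI
  at B: triangular load, peak 31: w₀L³/(45EI) = 236.3/EI
  θ_A0 = 456.1/EI,  θ_B0 = 610.3/EI
Flexibility coefficients: a unit moment at one end gives L/(3EI) there and L/(6EI) at the far end, so f₁₁ = f₂₂ = 2.333/EI and f₁₂ = f₂₁ = 1.167/EI.
Compatibility — zero rotation at each built-in end:
  2.333 M_A + 1.167 M_B = 456.1
  1.167 M_A + 2.333 M_B = 610.3
Solving the pair gives M_A = 86.25 kN·m and M_B = 218.4 kN·m (hogging).

M_A = 86.25 kN·m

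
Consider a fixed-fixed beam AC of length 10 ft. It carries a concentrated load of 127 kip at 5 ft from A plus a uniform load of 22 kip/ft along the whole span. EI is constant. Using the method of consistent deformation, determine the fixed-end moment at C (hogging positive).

M_C = 342.1 kip·ft

Release both end moments; the primary structure is a simply-supported span AC with redundants M_A and M_C.
Simple-span end rotations at A and C under the given loads:
  at A: point load 127 at a = 5: Pab(L + b)/(6LEI) = 793.8/EI
  at C: point load 127 at a = 5: Pab(L + a)/(6LEI) = 793.8/EI
  at A: UDL 22: wL³/(24EI) = 916.7/EI
  at C: UDL 22: wL³/(24EI) = 916.7/EI
  θ_A0 = 1710/EI,  θ_C0 = 1710/EI
Flexibility coefficients: a unit moment at one end gives L/(3EI) there and L/(6EI) at the far end, so f₁₁ = f₂₂ = 3.333/EI and f₁₂ = f₂₁ = 1.667/EI.
Compatibility — zero rotation at each built-in end:
  3.333 M_A + 1.667 M_C = 1710
  1.667 M_A + 3.333 M_C = 1710
Solving the pair gives M_A = 342.1 kip·ft and M_C = 342.1 kip·ft (hogging).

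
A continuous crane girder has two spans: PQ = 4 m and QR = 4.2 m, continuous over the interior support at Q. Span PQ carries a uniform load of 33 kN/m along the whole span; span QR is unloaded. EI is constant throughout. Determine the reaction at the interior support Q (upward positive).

R_Q = 81.71 kN

Insert a hinge at Q; M_Q is the redundant, and each span becomes simply supported.
End slopes at the hinge Q, treating each span as simply supported:
  span PQ: UDL 33: wL³/(24EI) = 88/EI
  relative rotation θ_0 = (88 + 0)/EI = 88/EI
A unit hogging moment at Q produces rotation L₁/(3EI) + L₂/(3EI) = 2.733/EI.
Slope continuity at Q: θ_0 = M_Q·2.733/EI, so M_Q = 88/2.733 = 32.2 kN·m (hogging).
Span PQ, ΣM about P with M_Q applied at Q: R_Q^{PQ}·4 = 264 + 32.2, so R_Q^{PQ} = 74.05 kN and R_P = 132 − 74.05 = 57.95 kN.
Span QR, ΣM about R: R_Q^{QR}·4.2 = 0 + 32.2, so R_Q^{QR} = 7.666 kN and R_R = 0 − 7.666 = -7.666 kN.
R_Q = 74.05 + 7.666 = 81.71 kN.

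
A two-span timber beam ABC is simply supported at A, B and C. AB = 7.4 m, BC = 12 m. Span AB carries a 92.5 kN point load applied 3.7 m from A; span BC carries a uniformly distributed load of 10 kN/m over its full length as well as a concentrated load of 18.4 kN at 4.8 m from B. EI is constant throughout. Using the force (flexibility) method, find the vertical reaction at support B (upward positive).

Take M_B as the redundant. Released structure: two simple spans AB and BC with a hinge at B.
Discontinuity in slope at B on the released structure — sum the simple-span end rotations:
  span AB: point load 92.5 at a = 3.7: Pab(L + a)/(6LEI) = 316.6/EI
  span BC: UDL 10: wL³/(24EI) = 720/EI
  span BC: point load 18.4 at a = 4.8: Pab(L + b)/(6LEI) = 169.6/EI
  relative rotation θ_0 = (316.6 + 889.6)/EI = 1206/EI
A unit hogging moment at B produces rotation L₁/(3EI) + L₂/(3EI) = 6.467/EI.
Compatibility: M_B·(L₁+L₂)/(3EI) = θ_0, giving M_B = 186.5 kN·m (hogging).
Span AB, ΣM about A with M_B applied at B: R_B^{AB}·7.4 = 342.2 + 186.5, so R_B^{AB} = 71.46 kN and R_A = 92.5 − 71.46 = 21.04 kN.
Span BC, ΣM about C: R_B^{BC}·12 = 852.5 + 186.5, so R_B^{BC} = 86.58 kN and R_C = 138.4 − 86.58 = 51.82 kN.
R_B = 71.46 + 86.58 = 158 kN.

R_B = 158 kN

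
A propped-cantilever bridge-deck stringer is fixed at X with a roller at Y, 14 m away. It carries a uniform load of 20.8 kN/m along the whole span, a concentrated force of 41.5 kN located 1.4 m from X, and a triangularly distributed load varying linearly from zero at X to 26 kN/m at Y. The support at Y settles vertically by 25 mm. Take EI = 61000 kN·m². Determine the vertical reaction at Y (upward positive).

R_Y = 208.2 kN

Take the reaction at Y as the redundant and release it; the primary structure is a cantilever fixed at X.
Primary-structure tip deflection at Y by superposition:
  UDL 20.8: wL⁴/(8EI) = 99882/EI
  point load 41.5 at a = 1.4: Pa²(3L − a)/(6EI) = 550.4/EI
  triangular load, peak 26 at the free end: 11w₀L⁴/(120EI) = 91558/EI
  δ_0 = 191990/EI
Flexibility coefficient — unit upward force at Y: δ_{YY} = L³/(3EI) = 914.7/EI.
With EI = 61000 kN·m²: δ_0 = 3.1474 m and δ_{YY} = 0.014995 m/kN.
Compatibility — the beam at Y must follow the support down by 0.025 m: δ_0 − R_Y·δ_{YY} = 0.025, so R_Y = (3.1474 − 0.025)/0.014995 = 208.2 kN.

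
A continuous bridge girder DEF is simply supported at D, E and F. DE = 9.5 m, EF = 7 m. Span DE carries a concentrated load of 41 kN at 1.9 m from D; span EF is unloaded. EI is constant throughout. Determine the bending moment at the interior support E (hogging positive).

M_E = 21.53 kN·m

Take M_E as the redundant. Released structure: two simple spans DE and EF with a hinge at E.
Discontinuity in slope at E on the released structure — sum the simple-span end rotations:
  span DE: point load 41 at a = 1.9: Pab(L + a)/(6LEI) = 118.4/EI
  relative rotation θ_0 = (118.4 + 0)/EI = 118.4/EI
A unit hogging moment at E produces rotation L₁/(3EI) + L₂/(3EI) = 5.5/EI.
Slope continuity at E: θ_0 = M_E·5.5/EI, so M_E = 118.4/5.5 = 21.53 kN·m (hogging).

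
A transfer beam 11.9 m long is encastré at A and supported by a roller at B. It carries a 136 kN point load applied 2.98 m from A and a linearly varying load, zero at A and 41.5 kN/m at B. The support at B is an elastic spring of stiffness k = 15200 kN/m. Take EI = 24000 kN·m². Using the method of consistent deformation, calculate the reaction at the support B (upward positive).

R_B = 147.1 kN

Remove the prop at B; the released (primary) structure is a cantilever built in at A.
Deflection at B on the released cantilever, summing each load's contribution:
  point load 136 at a = 2.98: Pa²(3L − a)/(6EI) = 6586/EI
  triangular load, peak 41.5 at the free end: 11w₀L⁴/(120EI) = 76286/EI
  δ_0 = 82873/EI
Flexibility coefficient — unit upward force at B: δ_{BB} = L³/(3EI) = 561.7/EI.
With EI = 24000 kN·m²: δ_0 = 3.453 m and δ_{BB} = 0.023405 m/kN.
Compatibility — the spring shortens by R_B/k under the reaction it provides: δ_0 − R_B·δ_{BB} = R_B/k. With 1/k = 0.000066 m/kN, R_B = δ_0 / (δ_{BB} + 1/k) = 3.453 / (0.023405 + 0.000066) = 147.1 kN.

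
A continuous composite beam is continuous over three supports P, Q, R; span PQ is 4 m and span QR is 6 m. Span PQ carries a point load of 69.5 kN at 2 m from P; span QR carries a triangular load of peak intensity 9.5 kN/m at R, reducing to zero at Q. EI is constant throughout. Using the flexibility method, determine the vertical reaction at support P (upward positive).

Release continuity at Q by inserting a hinge; the redundant is the internal moment M_Q. The primary structure is two simply-supported spans PQ and QR.
Discontinuity in slope at Q on the released structure — sum the simple-span end rotations:
  span PQ: point load 69.5 at a = 2: Pab(L + a)/(6LEI) = 69.5/EI
  span QR: triangular load, peak 9.5: 7w₀L³/(360EI) = 39.9/EI
  relative rotation θ_0 = (69.5 + 39.9)/EI = 109.4/EI
A unit hogging moment at Q produces rotation L₁/(3EI) + L₂/(3EI) = 3.333/EI.
Slope continuity at Q: θ_0 = M_Q·3.333/EI, so M_Q = 109.4/3.333 = 32.82 kN·m (hogging).
Span PQ, ΣM about P with M_Q applied at Q: R_Q^{PQ}·4 = 139 + 32.82, so R_Q^{PQ} = 42.95 kN and R_P = 69.5 − 42.95 = 26.55 kN.

R_P = 26.55 kN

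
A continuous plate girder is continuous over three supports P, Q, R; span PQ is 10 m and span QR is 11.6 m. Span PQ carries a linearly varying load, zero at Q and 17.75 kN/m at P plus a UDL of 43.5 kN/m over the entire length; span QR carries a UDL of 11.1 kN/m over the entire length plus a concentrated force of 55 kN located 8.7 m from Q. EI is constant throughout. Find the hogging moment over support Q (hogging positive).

M_Q = 440.1 kN·m

Release continuity at Q by inserting a hinge; the redundant is the internal moment M_Q. The primary structure is two simply-supported spans PQ and QR.
End slopes at the hinge Q, treating each span as simply supported:
  span PQ: triangular load, peak 17.75: 7w₀L³/(360EI) = 345.1/EI
  span PQ: UDL 43.5: wL³/(24EI) = 1812/EI
  span QR: UDL 11.1: wL³/(24EI) = 721.9/EI
  span QR: point load 55 at a = 8.7: Pab(L + b)/(6LEI) = 289.1/EI
  relative rotation θ_0 = (2158 + 1011)/EI = 3169/EI
A unit hogging moment at Q produces rotation L₁/(3EI) + L₂/(3EI) = 7.2/EI.
Compatibility: M_Q·(L₁+L₂)/(3EI) = θ_0, giving M_Q = 440.1 kN·m (hogging).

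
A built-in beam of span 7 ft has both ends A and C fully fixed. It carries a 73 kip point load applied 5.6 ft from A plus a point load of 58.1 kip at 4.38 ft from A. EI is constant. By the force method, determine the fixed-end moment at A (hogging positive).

Take the two fixed-end moments M_A, M_C as redundants; the released structure is the simple span AC.
On the primary (simply-supported) span, the end slopes from the loading are:
  at A: point load 73 at a = 5.6: Pab(L + b)/(6LEI) = 114.5/EI
  at C: point load 73 at a = 5.6: Pab(L + a)/(6LEI) = 171.7/EI
  at A: point load 58.1 at a = 4.38: Pab(L + b)/(6LEI) = 152.7/EI
  at C: point load 58.1 at a = 4.38: Pab(L + a)/(6LEI) = 180.7/EI
  θ_A0 = 267.2/EI,  θ_C0 = 352.3/EI
Flexibility coefficients: a unit moment at one end gives L/(3EI) there and L/(6EI) at the far end, so f₁₁ = f₂₂ = 2.333/EI and f₁₂ = f₂₁ = 1.167/EI.
Compatibility — zero rotation at each built-in end:
  2.333 M_A + 1.167 M_C = 267.2
  1.167 M_A + 2.333 M_C = 352.3
Solving the pair gives M_A = 52 kip·ft and M_C = 125 kip·ft (hogging).

M_A = 52 kip·ft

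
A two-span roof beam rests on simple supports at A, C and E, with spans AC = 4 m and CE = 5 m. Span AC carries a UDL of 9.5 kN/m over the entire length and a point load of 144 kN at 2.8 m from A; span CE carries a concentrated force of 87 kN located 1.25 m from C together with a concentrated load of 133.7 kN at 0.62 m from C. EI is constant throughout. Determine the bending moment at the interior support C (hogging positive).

M_C = 131.6 kN·m

Insert a hinge at C; M_C is the redundant, and each span becomes simply supported.
End slopes at the hinge C, treating each span as simply supported:
  span AC: UDL 9.5: wL³/(24EI) = 25.33/EI
  span AC: point load 144 at a = 2.8: Pab(L + a)/(6LEI) = 137.1/EI
  span CE: point load 87 at a = 1.25: Pab(L + b)/(6LEI) = 118.9/EI
  span CE: point load 133.7 at a = 0.62: Pab(L + b)/(6LEI) = 113.5/EI
  relative rotation θ_0 = (162.4 + 232.5)/EI = 394.9/EI
A unit hogging moment at C produces rotation L₁/(3EI) + L₂/(3EI) = 3/EI.
Compatibility: M_C·(L₁+L₂)/(3EI) = θ_0, giving M_C = 131.6 kN·m (hogging).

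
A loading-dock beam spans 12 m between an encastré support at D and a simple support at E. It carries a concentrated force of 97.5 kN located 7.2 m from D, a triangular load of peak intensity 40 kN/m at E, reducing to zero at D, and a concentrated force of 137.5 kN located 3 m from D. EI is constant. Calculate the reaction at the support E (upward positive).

R_E = 185.9 kN

Release the roller at E. Primary structure: cantilever fixed at D.
Primary-structure tip deflection at E by superposition:
  point load 97.5 at a = 7.2: Pa²(3L − a)/(6EI) = 24261/EI
  triangular load, peak 40 at the free end: 11w₀L⁴/(120EI) = 76032/EI
  point load 137.5 at a = 3: Pa²(3L − a)/(6EI) = 6806/EI
  δ_0 = 107099/EI
Flexibility coefficient — unit upward force at E: δ_{EE} = L³/(3EI) = 576/EI.
Compatibility at E: δ_0 − R_E·δ_{EE} = 0, so R_E = 107099/576 = 185.9 kN.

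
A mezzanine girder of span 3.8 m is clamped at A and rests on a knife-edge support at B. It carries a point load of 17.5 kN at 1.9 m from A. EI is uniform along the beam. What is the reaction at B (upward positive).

R_B = 5.469 kN

Release the roller at B. Primary structure: cantilever fixed at A.
Deflection at B on the released cantilever, summing each load's contribution:
  point load 17.5 at a = 1.9: Pa²(3L − a)/(6EI) = 100/EI
Tip deflection under a unit load at B: L³/(3EI) = 18.29/EI.
The prop prevents deflection at B: R_B = δ_0/δ_{BB} = 100/18.29 = 5.469 kN.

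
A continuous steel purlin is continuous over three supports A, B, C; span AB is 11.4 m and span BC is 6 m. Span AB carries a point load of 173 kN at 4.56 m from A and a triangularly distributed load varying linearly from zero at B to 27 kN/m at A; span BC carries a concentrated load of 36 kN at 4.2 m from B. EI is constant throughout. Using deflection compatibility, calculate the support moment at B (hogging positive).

Insert a hinge at B; M_B is the redundant, and each span becomes simply supported.
Rotations at B on the released spans (each span's end-slope, ×1/EI):
  span AB: point load 173 at a = 4.56: Pab(L + a)/(6LEI) = 1259/EI
  span AB: triangular load, peak 27: 7w₀L³/(360EI) = 777.8/EI
  span BC: point load 36 at a = 4.2: Pab(L + b)/(6LEI) = 58.97/EI
  relative rotation θ_0 = (2037 + 58.97)/EI = 2096/EI
A unit hogging moment at B produces rotation L₁/(3EI) + L₂/(3EI) = 5.8/EI.
Compatibility: M_B·(L₁+L₂)/(3EI) = θ_0, giving M_B = 361.4 kN·m (hogging).

M_B = 361.4 kN·m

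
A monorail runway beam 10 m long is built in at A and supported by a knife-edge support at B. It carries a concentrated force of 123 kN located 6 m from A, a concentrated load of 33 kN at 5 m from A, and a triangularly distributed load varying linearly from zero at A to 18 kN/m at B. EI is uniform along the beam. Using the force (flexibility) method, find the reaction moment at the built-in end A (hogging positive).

Take the reaction at B as the redundant and release it; the primary structure is a cantilever fixed at A.
Downward deflection at the released point B due to the loads:
  point load 123 at a = 6: Pa²(3L − a)/(6EI) = 17712/EI
  point load 33 at a = 5: Pa²(3L − a)/(6EI) = 3438/EI
  triangular load, peak 18 at the free end: 11w₀L⁴/(120EI) = 16500/EI
  δ_0 = 37650/EI
Flexibility coefficient — unit upward force at B: δ_{BB} = L³/(3EI) = 333.3/EI.
The prop prevents deflection at B: R_B = δ_0/δ_{BB} = 37650/333.3 = 112.9 kN.
Moment equilibrium about A: M_A = Σ(load moments about A) − R_B·L = 1503 − 112.9×10 = 373.5 kN·m.

M_A = 373.5 kN·m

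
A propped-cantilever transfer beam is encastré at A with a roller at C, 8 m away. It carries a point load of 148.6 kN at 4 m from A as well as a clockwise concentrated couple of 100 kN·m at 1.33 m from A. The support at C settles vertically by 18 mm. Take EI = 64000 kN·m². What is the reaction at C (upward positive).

Release the roller at C. Primary structure: cantilever fixed at A.
Downward deflection at the released point C due to the loads:
  point load 148.6 at a = 4: Pa²(3L − a)/(6EI) = 7925/EI
  clockwise couple 100 at a = 1.33: M₀a(2L − a)/(2EI) = 975.6/EI
  δ_0 = 8901/EI
Flexibility coefficient — unit upward force at C: δ_{CC} = L³/(3EI) = 170.7/EI.
With EI = 64000 kN·m²: δ_0 = 0.13908 m and δ_{CC} = 0.002667 m/kN.
Compatibility — the beam at C must follow the support down by 0.018 m: δ_0 − R_C·δ_{CC} = 0.018, so R_C = (0.13908 − 0.018)/0.002667 = 45.4 kN.

R_C = 45.4 kN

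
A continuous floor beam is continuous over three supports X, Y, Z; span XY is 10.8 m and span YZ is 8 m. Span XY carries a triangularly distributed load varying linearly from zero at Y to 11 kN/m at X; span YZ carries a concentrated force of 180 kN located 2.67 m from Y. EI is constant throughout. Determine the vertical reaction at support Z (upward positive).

R_Z = 40.51 kN

Take M_Y as the redundant. Released structure: two simple spans XY and YZ with a hinge at Y.
Discontinuity in slope at Y on the released structure — sum the simple-span end rotations:
  span XY: triangular load, peak 11: 7w₀L³/(360EI) = 269.4/EI
  span YZ: point load 180 at a = 2.67: Pab(L + b)/(6LEI) = 711.4/EI
  relative rotation θ_0 = (269.4 + 711.4)/EI = 980.8/EI
A unit hogging moment at Y produces rotation L₁/(3EI) + L₂/(3EI) = 6.267/EI.
Compatibility: M_Y·(L₁+L₂)/(3EI) = θ_0, giving M_Y = 156.5 kN·m (hogging).
Span YZ, ΣM about Z: R_Y^{YZ}·8 = 959.4 + 156.5, so R_Y^{YZ} = 139.5 kN and R_Z = 180 − 139.5 = 40.51 kN.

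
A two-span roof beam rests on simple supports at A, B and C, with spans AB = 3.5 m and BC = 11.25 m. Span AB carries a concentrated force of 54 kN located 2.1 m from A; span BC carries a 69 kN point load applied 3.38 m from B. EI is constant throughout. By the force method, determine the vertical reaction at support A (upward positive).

R_A = -11.07 kN

Take M_B as the redundant. Released structure: two simple spans AB and BC with a hinge at B.
Discontinuity in slope at B on the released structure — sum the simple-span end rotations:
  span AB: point load 54 at a = 2.1: Pab(L + a)/(6LEI) = 42.34/EI
  span BC: point load 69 at a = 3.38: Pab(L + b)/(6LEI) = 519.9/EI
  relative rotation θ_0 = (42.34 + 519.9)/EI = 562.2/EI
A unit hogging moment at B produces rotation L₁/(3EI) + L₂/(3EI) = 4.917/EI.
Compatibility: M_B·(L₁+L₂)/(3EI) = θ_0, giving M_B = 114.4 kN·m (hogging).
Span AB, ΣM about A with M_B applied at B: R_B^{AB}·3.5 = 113.4 + 114.4, so R_B^{AB} = 65.07 kN and R_A = 54 − 65.07 = -11.07 kN.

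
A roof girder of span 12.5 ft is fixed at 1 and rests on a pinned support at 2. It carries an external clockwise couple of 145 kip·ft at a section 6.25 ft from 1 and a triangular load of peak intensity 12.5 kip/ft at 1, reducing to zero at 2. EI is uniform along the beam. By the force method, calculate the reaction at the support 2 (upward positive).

R_2 = 28.68 kip

Release the roller at 2. Primary structure: cantilever fixed at 1.
Free-end deflection of the primary structure under the applied loading (downward +):
  clockwise couple 145 at a = 6.25: M₀a(2L − a)/(2EI) = 8496/EI
  triangular load, peak 12.5 at the fixed end: w₀L⁴/(30EI) = 10173/EI
  δ_0 = 18669/EI
Flexibility coefficient — unit upward force at 2: δ_{22} = L³/(3EI) = 651/EI.
The prop prevents deflection at 2: R_2 = δ_0/δ_{22} = 18669/651 = 28.68 kip.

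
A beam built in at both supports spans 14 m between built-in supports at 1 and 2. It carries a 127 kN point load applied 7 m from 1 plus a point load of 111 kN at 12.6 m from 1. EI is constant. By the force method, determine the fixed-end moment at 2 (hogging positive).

M_2 = 348.1 kN·m

Release both end moments; the primary structure is a simply-supported span 12 with redundants M_1 and M_2.
On the primary (simply-supported) span, the end slopes from the loading are:
  at 1: point load 127 at a = 7: Pab(L + b)/(6LEI) = 1556/EI
  at 2: point load 127 at a = 7: Pab(L + a)/(6LEI) = 1556/EI
  at 1: point load 111 at a = 12.6: Pab(L + b)/(6LEI) = 359/EI
  at 2: point load 111 at a = 12.6: Pab(L + a)/(6LEI) = 620/EI
  θ_10 = 1915/EI,  θ_20 = 2176/EI
Flexibility coefficients: a unit moment at one end gives L/(3EI) there and L/(6EI) at the far end, so f₁₁ = f₂₂ = 4.667/EI and f₁₂ = f₂₁ = 2.333/EI.
Compatibility — zero rotation at each built-in end:
  4.667 M_1 + 2.333 M_2 = 1915
  2.333 M_1 + 4.667 M_2 = 2176
Solving the pair gives M_1 = 236.2 kN·m and M_2 = 348.1 kN·m (hogging).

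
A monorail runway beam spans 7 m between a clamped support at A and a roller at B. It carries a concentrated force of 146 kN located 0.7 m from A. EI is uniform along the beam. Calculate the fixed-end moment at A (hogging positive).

Remove the prop at B; the released (primary) structure is a cantilever built in at A.
Deflection at B on the released cantilever, summing each load's contribution:
  point load 146 at a = 0.7: Pa²(3L − a)/(6EI) = 242/EI
Flexibility coefficient — unit upward force at B: δ_{BB} = L³/(3EI) = 114.3/EI.
The prop prevents deflection at B: R_B = δ_0/δ_{BB} = 242/114.3 = 2.117 kN.
Moment equilibrium about A: M_A = Σ(load moments about A) − R_B·L = 102.2 − 2.117×7 = 87.38 kN·m.

M_A = 87.38 kN·m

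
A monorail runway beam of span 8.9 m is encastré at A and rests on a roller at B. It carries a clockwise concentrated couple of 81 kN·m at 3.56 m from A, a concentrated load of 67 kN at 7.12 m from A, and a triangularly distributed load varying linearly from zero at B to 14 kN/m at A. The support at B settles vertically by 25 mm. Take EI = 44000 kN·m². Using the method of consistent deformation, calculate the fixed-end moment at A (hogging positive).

Choose R_B as the redundant. The primary structure is the cantilever fixed at A.
Free-end deflection of the primary structure under the applied loading (downward +):
  clockwise couple 81 at a = 3.56: M₀a(2L − a)/(2EI) = 2053/EI
  point load 67 at a = 7.12: Pa²(3L − a)/(6EI) = 11084/EI
  triangular load, peak 14 at the fixed end: w₀L⁴/(30EI) = 2928/EI
  δ_0 = 16065/EI
Flexibility coefficient — unit upward force at B: δ_{BB} = L³/(3EI) = 235/EI.
With EI = 44000 kN·m²: δ_0 = 0.36512 m and δ_{BB} = 0.005341 m/kN.
Compatibility — the beam at B must follow the support down by 0.025 m: δ_0 − R_B·δ_{BB} = 0.025, so R_B = (0.36512 − 0.025)/0.005341 = 63.68 kN.
Moment equilibrium about A: M_A = Σ(load moments about A) − R_B·L = 742.9 − 63.68×8.9 = 176.1 kN·m.

M_A = 176.1 kN·m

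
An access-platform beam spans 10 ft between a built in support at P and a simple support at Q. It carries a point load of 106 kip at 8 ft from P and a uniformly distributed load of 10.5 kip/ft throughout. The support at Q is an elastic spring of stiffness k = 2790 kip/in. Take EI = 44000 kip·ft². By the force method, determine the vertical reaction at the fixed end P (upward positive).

R_P = 97.45 kip

Release the roller at Q. Primary structure: cantilever fixed at P.
Primary-structure tip deflection at Q by superposition:
  point load 106 at a = 8: Pa²(3L − a)/(6EI) = 24875/EI
  UDL 10.5: wL⁴/(8EI) = 13125/EI
  δ_0 = 38000/EI
Tip deflection under a unit load at Q: L³/(3EI) = 333.3/EI.
With EI = 44000 kip·ft²: δ_0 = 0.86363 ft and δ_{QQ} = 0.007576 ft/kip.
Compatibility — the spring shortens by R_Q/k under the reaction it provides: δ_0 − R_Q·δ_{QQ} = R_Q/k. With 1/k = 1/(2790×12) ft/kip = 0.00003 ft/kip, R_Q = δ_0 / (δ_{QQ} + 1/k) = 0.86363 / (0.007576 + 0.00003) = 113.6 kip.
Vertical equilibrium: R_P = ΣP − R_Q = 211 − 113.6 = 97.45 kip.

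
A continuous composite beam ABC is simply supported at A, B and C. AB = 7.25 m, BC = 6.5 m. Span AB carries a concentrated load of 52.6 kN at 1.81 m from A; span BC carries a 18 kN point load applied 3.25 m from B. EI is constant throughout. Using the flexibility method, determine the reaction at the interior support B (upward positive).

R_B = 32.02 kN

Release continuity at B by inserting a hinge; the redundant is the internal moment M_B. The primary structure is two simply-supported spans AB and BC.
Rotations at B on the released spans (each span's end-slope, ×1/EI):
  span AB: point load 52.6 at a = 1.81: Pab(L + a)/(6LEI) = 107.9/EI
  span BC: point load 18 at a = 3.25: Pab(L + b)/(6LEI) = 47.53/EI
  relative rotation θ_0 = (107.9 + 47.53)/EI = 155.4/EI
A unit hogging moment at B produces rotation L₁/(3EI) + L₂/(3EI) = 4.583/EI.
Slope continuity at B: θ_0 = M_B·4.583/EI, so M_B = 155.4/4.583 = 33.91 kN·m (hogging).
Span AB, ΣM about A with M_B applied at B: R_B^{AB}·7.25 = 95.21 + 33.91, so R_B^{AB} = 17.81 kN and R_A = 52.6 − 17.81 = 34.79 kN.
Span BC, ΣM about C: R_B^{BC}·6.5 = 58.5 + 33.91, so R_B^{BC} = 14.22 kN and R_C = 18 − 14.22 = 3.784 kN.
R_B = 17.81 + 14.22 = 32.02 kN.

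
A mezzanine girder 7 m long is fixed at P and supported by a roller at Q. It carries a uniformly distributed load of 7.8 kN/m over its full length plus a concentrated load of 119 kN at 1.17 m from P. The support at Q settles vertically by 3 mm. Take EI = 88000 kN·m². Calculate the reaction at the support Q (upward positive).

R_Q = 22.87 kN

Remove the prop at Q; the released (primary) structure is a cantilever built in at P.
Deflection at Q on the released cantilever, summing each load's contribution:
  UDL 7.8: wL⁴/(8EI) = 2341/EI
  point load 119 at a = 1.17: Pa²(3L − a)/(6EI) = 538.4/EI
  δ_0 = 2879/EI
Flexibility coefficient — unit upward force at Q: δ_{QQ} = L³/(3EI) = 114.3/EI.
With EI = 88000 kN·m²: δ_0 = 0.03272 m and δ_{QQ} = 0.001299 m/kN.
Compatibility — the beam at Q must follow the support down by 0.003 m: δ_0 − R_Q·δ_{QQ} = 0.003, so R_Q = (0.03272 − 0.003)/0.001299 = 22.87 kN.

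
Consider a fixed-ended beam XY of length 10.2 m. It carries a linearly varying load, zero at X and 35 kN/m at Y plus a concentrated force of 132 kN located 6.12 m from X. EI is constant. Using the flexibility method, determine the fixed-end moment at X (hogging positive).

M_X = 250.6 kN·m

Take the two fixed-end moments M_X, M_Y as redundants; the released structure is the simple span XY.
On the primary (simply-supported) span, the end slopes from the loading are:
  at X: triangular load, peak 35: 7w₀L³/(360EI) = 722.2/EI
  at Y: triangular load, peak 35: w₀L³/(45EI) = 825.4/EI
  at X: point load 132 at a = 6.12: Pab(L + b)/(6LEI) = 769.1/EI
  at Y: point load 132 at a = 6.12: Pab(L + a)/(6LEI) = 878.9/EI
  θ_X0 = 1491/EI,  θ_Y0 = 1704/EI
Flexibility coefficients: a unit moment at one end gives L/(3EI) there and L/(6EI) at the far end, so f₁₁ = f₂₂ = 3.4/EI and f₁₂ = f₂₁ = 1.7/EI.
Compatibility — zero rotation at each built-in end:
  3.4 M_X + 1.7 M_Y = 1491
  1.7 M_X + 3.4 M_Y = 1704
Solving the pair gives M_X = 250.6 kN·m and M_Y = 376 kN·m (hogging).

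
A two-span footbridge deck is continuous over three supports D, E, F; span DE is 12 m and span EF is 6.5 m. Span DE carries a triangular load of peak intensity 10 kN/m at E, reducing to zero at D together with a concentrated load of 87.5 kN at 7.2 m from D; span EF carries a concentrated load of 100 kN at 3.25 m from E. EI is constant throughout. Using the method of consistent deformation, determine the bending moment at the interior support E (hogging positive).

Take M_E as the redundant. Released structure: two simple spans DE and EF with a hinge at E.
Rotations at E on the released spans (each span's end-slope, ×1/EI):
  span DE: triangular load, peak 10: w₀L³/(45EI) = 384/EI
  span DE: point load 87.5 at a = 7.2: Pab(L + a)/(6LEI) = 806.4/EI
  span EF: point load 100 at a = 3.25: Pab(L + b)/(6LEI) = 264.1/EI
  relative rotation θ_0 = (1190 + 264.1)/EI = 1454/EI
A unit hogging moment at E produces rotation L₁/(3EI) + L₂/(3EI) = 6.167/EI.
Compatibility: M_E·(L₁+L₂)/(3EI) = θ_0, giving M_E = 235.9 kN·m (hogging).

M_E = 235.9 kN·m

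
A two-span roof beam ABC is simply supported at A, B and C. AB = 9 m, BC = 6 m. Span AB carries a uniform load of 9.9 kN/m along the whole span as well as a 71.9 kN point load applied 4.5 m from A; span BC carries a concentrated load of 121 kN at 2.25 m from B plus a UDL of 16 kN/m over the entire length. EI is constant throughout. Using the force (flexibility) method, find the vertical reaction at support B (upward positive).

R_B = 264.4 kN

Release continuity at B by inserting a hinge; the redundant is the internal moment M_B. The primary structure is two simply-supported spans AB and BC.
Discontinuity in slope at B on the released structure — sum the simple-span end rotations:
  span AB: UDL 9.9: wL³/(24EI) = 300.7/EI
  span AB: point load 71.9 at a = 4.5: Pab(L + a)/(6LEI) = 364/EI
  span BC: point load 121 at a = 2.25: Pab(L + b)/(6LEI) = 276.5/EI
  span BC: UDL 16: wL³/(24EI) = 144/EI
  relative rotation θ_0 = (664.7 + 420.5)/EI = 1085/EI
A unit hogging moment at B produces rotation L₁/(3EI) + L₂/(3EI) = 5/EI.
Slope continuity at B: θ_0 = M_B·5/EI, so M_B = 1085/5 = 217 kN·m (hogging).
Span AB, ΣM about A with M_B applied at B: R_B^{AB}·9 = 724.5 + 217, so R_B^{AB} = 104.6 kN and R_A = 161 − 104.6 = 56.38 kN.
Span BC, ΣM about C: R_B^{BC}·6 = 741.8 + 217, so R_B^{BC} = 159.8 kN and R_C = 217 − 159.8 = 57.2 kN.
R_B = 104.6 + 159.8 = 264.4 kN.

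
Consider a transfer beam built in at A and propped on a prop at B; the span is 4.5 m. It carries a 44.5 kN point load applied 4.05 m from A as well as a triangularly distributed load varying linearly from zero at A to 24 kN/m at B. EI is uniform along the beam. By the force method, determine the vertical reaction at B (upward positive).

R_B = 67.55 kN

Choose R_B as the redundant. The primary structure is the cantilever fixed at A.
Deflection at B on the released cantilever, summing each load's contribution:
  point load 44.5 at a = 4.05: Pa²(3L − a)/(6EI) = 1150/EI
  triangular load, peak 24 at the free end: 11w₀L⁴/(120EI) = 902.1/EI
  δ_0 = 2052/EI
Flexibility coefficient — unit upward force at B: δ_{BB} = L³/(3EI) = 30.38/EI.
Compatibility at B: δ_0 − R_B·δ_{BB} = 0, so R_B = 2052/30.38 = 67.55 kN.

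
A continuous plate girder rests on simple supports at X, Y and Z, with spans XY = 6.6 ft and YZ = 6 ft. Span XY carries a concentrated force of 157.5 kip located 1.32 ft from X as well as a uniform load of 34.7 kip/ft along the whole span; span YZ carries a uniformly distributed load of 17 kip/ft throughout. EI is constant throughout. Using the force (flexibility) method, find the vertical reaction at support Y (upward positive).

R_Y = 256.7 kip

Release continuity at Y by inserting a hinge; the redundant is the internal moment M_Y. The primary structure is two simply-supported spans XY and YZ.
End slopes at the hinge Y, treating each span as simply supported:
  span XY: point load 157.5 at a = 1.32: Pab(L + a)/(6LEI) = 219.5/EI
  span XY: UDL 34.7: wL³/(24EI) = 415.7/EI
  span YZ: UDL 17: wL³/(24EI) = 153/EI
  relative rotation θ_0 = (635.2 + 153)/EI = 788.2/EI
A unit hogging moment at Y produces rotation L₁/(3EI) + L₂/(3EI) = 4.2/EI.
Slope continuity at Y: θ_0 = M_Y·4.2/EI, so M_Y = 788.2/4.2 = 187.7 kip·ft (hogging).
Span XY, ΣM about X with M_Y applied at Y: R_Y^{XY}·6.6 = 963.7 + 187.7, so R_Y^{XY} = 174.4 kip and R_X = 386.5 − 174.4 = 212.1 kip.
Span YZ, ΣM about Z: R_Y^{YZ}·6 = 306 + 187.7, so R_Y^{YZ} = 82.28 kip and R_Z = 102 − 82.28 = 19.72 kip.
R_Y = 174.4 + 82.28 = 256.7 kip.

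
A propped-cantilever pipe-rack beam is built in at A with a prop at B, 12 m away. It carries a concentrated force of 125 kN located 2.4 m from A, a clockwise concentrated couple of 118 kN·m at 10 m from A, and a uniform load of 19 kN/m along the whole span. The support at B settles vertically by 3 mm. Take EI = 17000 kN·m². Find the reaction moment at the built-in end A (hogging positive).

Take the reaction at B as the redundant and release it; the primary structure is a cantilever fixed at A.
Downward deflection at the released point B due to the loads:
  point load 125 at a = 2.4: Pa²(3L − a)/(6EI) = 4032/EI
  clockwise couple 118 at a = 10: M₀a(2L − a)/(2EI) = 8260/EI
  UDL 19: wL⁴/(8EI) = 49248/EI
  δ_0 = 61540/EI
Tip deflection under a unit load at B: L³/(3EI) = 576/EI.
With EI = 17000 kN·m²: δ_0 = 3.62 m and δ_{BB} = 0.033882 m/kN.
Compatibility — the beam at B must follow the support down by 0.003 m: δ_0 − R_B·δ_{BB} = 0.003, so R_B = (3.62 − 0.003)/0.033882 = 106.8 kN.
Moment equilibrium about A: M_A = Σ(load moments about A) − R_B·L = 1786 − 106.8×12 = 505 kN·m.

M_A = 505 kN·m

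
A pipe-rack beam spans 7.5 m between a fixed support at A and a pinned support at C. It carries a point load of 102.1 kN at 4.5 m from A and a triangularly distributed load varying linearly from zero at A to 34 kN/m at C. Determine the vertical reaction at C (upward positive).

R_C = 114.2 kN

Release the roller at C. Primary structure: cantilever fixed at A.
Free-end deflection of the primary structure under the applied loading (downward +):
  point load 102.1 at a = 4.5: Pa²(3L − a)/(6EI) = 6203/EI
  triangular load, peak 34 at the free end: 11w₀L⁴/(120EI) = 9861/EI
  δ_0 = 16064/EI
Flexibility coefficient — unit upward force at C: δ_{CC} = L³/(3EI) = 140.6/EI.
The prop prevents deflection at C: R_C = δ_0/δ_{CC} = 16064/140.6 = 114.2 kN.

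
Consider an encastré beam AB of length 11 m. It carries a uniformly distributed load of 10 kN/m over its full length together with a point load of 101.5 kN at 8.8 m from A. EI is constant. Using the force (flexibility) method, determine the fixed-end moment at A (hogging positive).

Release both end moments; the primary structure is a simply-supported span AB with redundants M_A and M_B.
On the primary (simply-supported) span, the end slopes from the loading are:
  at A: UDL 10: wL³/(24EI) = 554.6/EI
  at B: UDL 10: wL³/(24EI) = 554.6/EI
  at A: point load 101.5 at a = 8.8: Pab(L + b)/(6LEI) = 393/EI
  at B: point load 101.5 at a = 8.8: Pab(L + a)/(6LEI) = 589.5/EI
  θ_A0 = 947.6/EI,  θ_B0 = 1144/EI
Flexibility coefficients: a unit moment at one end gives L/(3EI) there and L/(6EI) at the far end, so f₁₁ = f₂₂ = 3.667/EI and f₁₂ = f₂₁ = 1.833/EI.
Compatibility — zero rotation at each built-in end:
  3.667 M_A + 1.833 M_B = 947.6
  1.833 M_A + 3.667 M_B = 1144
Solving the pair gives M_A = 136.6 kN·m and M_B = 243.7 kN·m (hogging).

M_A = 136.6 kN·m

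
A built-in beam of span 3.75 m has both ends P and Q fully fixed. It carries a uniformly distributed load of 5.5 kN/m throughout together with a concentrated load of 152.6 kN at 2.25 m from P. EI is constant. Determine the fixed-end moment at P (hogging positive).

M_P = 61.38 kN·m

Release both end moments; the primary structure is a simply-supported span PQ with redundants M_P and M_Q.
On the primary (simply-supported) span, the end slopes from the loading are:
  at P: UDL 5.5: wL³/(24EI) = 12.08/EI
  at Q: UDL 5.5: wL³/(24EI) = 12.08/EI
  at P: point load 152.6 at a = 2.25: Pab(L + b)/(6LEI) = 120.2/EI
  at Q: point load 152.6 at a = 2.25: Pab(L + a)/(6LEI) = 137.3/EI
  θ_P0 = 132.3/EI,  θ_Q0 = 149.4/EI
Flexibility coefficients: a unit moment at one end gives L/(3EI) there and L/(6EI) at the far end, so f₁₁ = f₂₂ = 1.25/EI and f₁₂ = f₂₁ = 0.625/EI.
Compatibility — zero rotation at each built-in end:
  1.25 M_P + 0.625 M_Q = 132.3
  0.625 M_P + 1.25 M_Q = 149.4
Solving the pair gives M_P = 61.38 kN·m and M_Q = 88.85 kN·m (hogging).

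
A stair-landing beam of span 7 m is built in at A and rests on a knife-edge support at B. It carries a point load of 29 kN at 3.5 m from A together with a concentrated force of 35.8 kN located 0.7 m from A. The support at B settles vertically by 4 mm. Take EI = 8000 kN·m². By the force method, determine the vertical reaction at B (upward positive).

R_B = 9.302 kN

Remove the prop at B; the released (primary) structure is a cantilever built in at A.
Free-end deflection of the primary structure under the applied loading (downward +):
  point load 29 at a = 3.5: Pa²(3L − a)/(6EI) = 1036/EI
  point load 35.8 at a = 0.7: Pa²(3L − a)/(6EI) = 59.35/EI
  δ_0 = 1095/EI
Flexibility coefficient — unit upward force at B: δ_{BB} = L³/(3EI) = 114.3/EI.
With EI = 8000 kN·m²: δ_0 = 0.13694 m and δ_{BB} = 0.014292 m/kN.
Compatibility — the beam at B must follow the support down by 0.004 m: δ_0 − R_B·δ_{BB} = 0.004, so R_B = (0.13694 − 0.004)/0.014292 = 9.302 kN.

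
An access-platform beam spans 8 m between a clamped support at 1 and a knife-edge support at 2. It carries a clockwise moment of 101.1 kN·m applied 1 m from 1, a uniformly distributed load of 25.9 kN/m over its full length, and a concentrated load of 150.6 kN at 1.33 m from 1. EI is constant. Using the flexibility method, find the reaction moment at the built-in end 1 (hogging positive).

Take the reaction at 2 as the redundant and release it; the primary structure is a cantilever fixed at 1.
Downward deflection at the released point 2 due to the loads:
  clockwise couple 101.1 at a = 1: M₀a(2L − a)/(2EI) = 758.2/EI
  UDL 25.9: wL⁴/(8EI) = 13261/EI
  point load 150.6 at a = 1.33: Pa²(3L − a)/(6EI) = 1007/EI
  δ_0 = 15026/EI
Flexibility coefficient — unit upward force at 2: δ_{22} = L³/(3EI) = 170.7/EI.
The prop prevents deflection at 2: R_2 = δ_0/δ_{22} = 15026/170.7 = 88.04 kN.
Moment equilibrium about 1: M_1 = Σ(load moments about 1) − R_2·L = 1130 − 88.04×8 = 425.9 kN·m.

M_1 = 425.9 kN·m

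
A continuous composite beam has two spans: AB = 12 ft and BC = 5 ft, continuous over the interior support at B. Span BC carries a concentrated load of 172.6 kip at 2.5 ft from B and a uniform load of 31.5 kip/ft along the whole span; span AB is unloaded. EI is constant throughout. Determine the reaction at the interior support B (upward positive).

Take M_B as the redundant. Released structure: two simple spans AB and BC with a hinge at B.
Discontinuity in slope at B on the released structure — sum the simple-span end rotations:
  span BC: point load 172.6 at a = 2.5: Pab(L + b)/(6LEI) = 269.7/EI
  span BC: UDL 31.5: wL³/(24EI) = 164.1/EI
  relative rotation θ_0 = (0 + 433.8)/EI = 433.8/EI
A unit hogging moment at B produces rotation L₁/(3EI) + L₂/(3EI) = 5.667/EI.
Compatibility: M_B·(L₁+L₂)/(3EI) = θ_0, giving M_B = 76.54 kip·ft (hogging).
Span AB, ΣM about A with M_B applied at B: R_B^{AB}·12 = 0 + 76.54, so R_B^{AB} = 6.379 kip and R_A = 0 − 6.379 = -6.379 kip.
Span BC, ΣM about C: R_B^{BC}·5 = 825.2 + 76.54, so R_B^{BC} = 180.4 kip and R_C = 330.1 − 180.4 = 149.7 kip.
R_B = 6.379 + 180.4 = 186.7 kip.

R_B = 186.7 kip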